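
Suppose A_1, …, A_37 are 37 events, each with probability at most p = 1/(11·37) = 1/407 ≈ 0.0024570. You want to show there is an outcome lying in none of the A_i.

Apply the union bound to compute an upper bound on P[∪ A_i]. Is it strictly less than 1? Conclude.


Union bound: P[∪_{i=1}^{37} A_i] ≤ Σ_i P[A_i] ≤ 37·p = 37·(1/407) = 1/11.
Numerically: 1/11 ≈ 0.0909091.
Is 1/11 < 1? YES.
Since P[∪ A_i] ≤ 1/11 < 1, the complement has P[∩ A_i^c] ≥ 1 − 1/11 = 10/11 > 0, so some outcome avoids every A_i.

37·p = 1/11 ≈ 0.0909091; existence CERTIFIED by the union bound.


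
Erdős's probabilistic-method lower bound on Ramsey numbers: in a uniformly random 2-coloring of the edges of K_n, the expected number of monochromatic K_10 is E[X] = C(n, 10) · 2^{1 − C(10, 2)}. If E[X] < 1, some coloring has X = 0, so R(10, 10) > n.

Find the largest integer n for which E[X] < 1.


We need C(n, 10) · 2^{1 − 45} < 1, i.e. C(n, 10) < 2^{45 − 1} = 17592186044416.
Check values of n near the boundary:
  n = 96: C(96, 10) = 11279926456656; 11279926456656 < 17592186044416? YES
  n = 97: C(97, 10) = 12576469727536; 12576469727536 < 17592186044416? YES
  n = 98: C(98, 10) = 14005614014756; 14005614014756 < 17592186044416? YES
  n = 99: C(99, 10) = 15579278510796; 15579278510796 < 17592186044416? YES
  n = 100: C(100, 10) = 17310309456440; 17310309456440 < 17592186044416? YES
  n = 101: C(101, 10) = 19212541264840; 19212541264840 < 17592186044416? NO
  n = 102: C(102, 10) = 21300860967540; 21300860967540 < 17592186044416? NO
  n = 103: C(103, 10) = 23591276125340; 23591276125340 < 17592186044416? NO
The largest n with C(n, 10) < 17592186044416 is n = 100 (where E[X] = 2163788682055/2199023255552 ≈ 0.983977). Hence R(10, 10) > 100, i.e. R(10, 10) ≥ 101.

Largest n = 100; hence R(10, 10) > 100.


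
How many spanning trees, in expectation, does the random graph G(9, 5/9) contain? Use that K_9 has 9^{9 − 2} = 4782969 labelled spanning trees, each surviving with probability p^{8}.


K_9 has 9^{9 − 2} = 4782969 labelled spanning trees.
For each such spanning tree H, let X_H = 1 if all 8 edges of H are present in G. Then P[X_H = 1] = p^{8} = (5/9)^{8} = 390625/43046721.
By linearity: E[X] = Σ_H E[X_H] = 4782969 · p^{8} = 4782969 · 390625/43046721 = 390625/9.
Numerically: E[X] ≈ 43403.

E[X] = 4782969 · (5/9)^{8} = 390625/9 ≈ 43403.


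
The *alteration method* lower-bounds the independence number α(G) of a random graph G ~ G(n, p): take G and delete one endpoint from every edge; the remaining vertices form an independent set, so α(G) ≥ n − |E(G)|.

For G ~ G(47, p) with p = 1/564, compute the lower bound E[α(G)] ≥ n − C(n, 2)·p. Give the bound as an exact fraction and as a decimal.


E[|E(G)|] = C(47, 2)·p = 1081 · (1/564) = 23/12.
E[α(G)] ≥ n − E[|E(G)|] = 47 − 23/12 = 541/12.
Numerically: ≈ 45.08333.
(This is only a lower bound; the true E[α(G)] may be larger.)

E[α(G)] ≥ 541/12 ≈ 45.08333.


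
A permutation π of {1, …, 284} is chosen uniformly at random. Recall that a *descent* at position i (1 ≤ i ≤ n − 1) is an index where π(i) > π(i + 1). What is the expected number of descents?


Write X = Σ X_I over i = 1, …, 283, with X_I the indicator of one descent.
There are 283 indicators.
For each fixed i, the pair (π(i), π(i+1)) is a uniformly random ordered pair of distinct values from {1, …, 284}; by symmetry P[π(i) > π(i+1)] = 1/2.
By linearity: E[X] = 283 · (1/2) = (284 − 1) · (1/2) = 283/2 ≈ 141.5000.

E[X] = 283/2 = 141.5000.


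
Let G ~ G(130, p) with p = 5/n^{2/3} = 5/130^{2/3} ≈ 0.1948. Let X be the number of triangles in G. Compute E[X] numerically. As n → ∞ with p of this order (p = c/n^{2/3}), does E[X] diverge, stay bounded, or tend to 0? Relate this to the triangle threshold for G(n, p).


Number of potential triangles: C(130, 3) = 357760.
Each occurs with probability p³ ≈ (0.1948)³ ≈ 7.396450e-03.
By linearity: E[X] = C(130, 3)·p³ ≈ 357760 · 7.396450e-03 ≈ 2646.1538.
Since α = 2/3 < 1, p = c/n^{2/3} ≫ 1/n is above the triangle threshold p ~ 1/n. Asymptotically E[X] ~ (c³/6)·n^{3(1−α)} = (5³/6)·n^{1} → ∞; triangles are abundant w.h.p.

E[X] ≈ 2646.1538; in regime p = Θ(1/n^{2/3}) E[X] diverges (above the triangle threshold p ~ 1/n).


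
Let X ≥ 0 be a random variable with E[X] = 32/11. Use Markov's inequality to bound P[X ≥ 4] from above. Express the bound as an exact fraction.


μ = E[X] = 32/11, a = 4.
Markov: P[X ≥ 4] ≤ μ/a = (32/11)/4 = 8/11.
Numerically: ≈ 0.727.
(Since a = 4 > μ = 2.909, the bound 8/11 is < 1 and informative.)

P[X ≥ 4] ≤ 8/11 ≈ 0.727.


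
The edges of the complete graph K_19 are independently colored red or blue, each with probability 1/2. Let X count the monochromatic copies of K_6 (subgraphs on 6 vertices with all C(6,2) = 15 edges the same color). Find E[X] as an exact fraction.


Let X = Σ_S X_S over the C(19, 6) = 27132 subsets S of size 6, where X_S = 1 if the K_6 on S is monochromatic.
For a fixed S, the K_6 on S has C(6, 2) = 15 edges. P[all 15 edges red] = (1/2)^15, and likewise for blue, so P[monochromatic] = 2·(1/2)^15 = 2^{1 − 15} = 1/16384.
By linearity of expectation: E[X] = C(19, 6) · 2^{1 − 15} = 27132 · 1/16384 = 6783/4096.
Numerically: E[X] ≈ 1.6560.

E[X] = C(19,6)·2^(1−C(6,2)) = 6783/4096 ≈ 1.6560.


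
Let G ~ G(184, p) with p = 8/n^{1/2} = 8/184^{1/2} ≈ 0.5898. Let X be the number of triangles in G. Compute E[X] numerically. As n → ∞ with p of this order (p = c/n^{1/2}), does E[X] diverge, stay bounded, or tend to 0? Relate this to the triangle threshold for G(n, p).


Number of potential triangles: C(184, 3) = 1021384.
Each occurs with probability p³ ≈ (0.5898)³ ≈ 2.051366e-01.
By linearity: E[X] = C(184, 3)·p³ ≈ 1021384 · 2.051366e-01 ≈ 209523.2764.
Since α = 1/2 < 1, p = c/n^{1/2} ≫ 1/n is above the triangle threshold p ~ 1/n. Asymptotically E[X] ~ (c³/6)·n^{3(1−α)} = (8³/6)·n^{1.5} → ∞; triangles are abundant w.h.p.

E[X] ≈ 209523.2764; in regime p = Θ(1/n^{1/2}) E[X] diverges (above the triangle threshold p ~ 1/n).


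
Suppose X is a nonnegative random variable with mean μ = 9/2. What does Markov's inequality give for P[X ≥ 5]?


μ = E[X] = 9/2, a = 5.
Markov: P[X ≥ 5] ≤ μ/a = (9/2)/5 = 9/10.
Numerically: ≈ 0.900.
(Since a = 5 > μ = 4.500, the bound 9/10 is < 1 and informative.)

P[X ≥ 5] ≤ 9/10 ≈ 0.900.


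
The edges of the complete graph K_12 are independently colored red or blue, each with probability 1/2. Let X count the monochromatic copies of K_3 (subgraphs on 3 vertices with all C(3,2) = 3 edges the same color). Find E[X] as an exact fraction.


Let X = Σ_S X_S over the C(12, 3) = 220 subsets S of size 3, where X_S = 1 if the K_3 on S is monochromatic.
For a fixed S, the K_3 on S has C(3, 2) = 3 edges. P[all 3 edges red] = (1/2)^3, and likewise for blue, so P[monochromatic] = 2·(1/2)^3 = 2^{1 − 3} = 1/4.
By linearity: E[X] = C(12, 3) · 2^{1 − 3} = 220 · 1/4 = 55.
Numerically: E[X] ≈ 55.00000.

E[X] = C(12,3)·2^(1−C(3,2)) = 55 ≈ 55.00000.


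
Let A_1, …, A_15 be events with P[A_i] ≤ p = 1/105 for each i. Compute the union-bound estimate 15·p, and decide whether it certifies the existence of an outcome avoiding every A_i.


Union bound: P[∪_{i=1}^{15} A_i] ≤ Σ_i P[A_i] ≤ 15·p = 15·(1/105) = 1/7.
Numerically: 1/7 ≈ 0.143.
Is 1/7 < 1? YES.
Since P[∪ A_i] ≤ 1/7 < 1, the complement has P[∩ A_i^c] ≥ 1 − 1/7 = 6/7 > 0, so some outcome avoids every A_i.

15·p = 1/7 ≈ 0.143; existence CERTIFIED by the union bound.


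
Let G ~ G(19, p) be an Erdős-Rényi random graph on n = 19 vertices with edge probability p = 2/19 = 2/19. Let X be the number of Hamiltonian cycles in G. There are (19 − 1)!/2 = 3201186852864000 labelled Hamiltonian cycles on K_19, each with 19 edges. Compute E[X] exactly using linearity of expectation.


K_19 has (19 − 1)!/2 = 3201186852864000 labelled Hamiltonian cycles.
For each such Hamiltonian cycle H, let X_H = 1 if all 19 edges of H are present in G. Then P[X_H = 1] = p^{19} = (2/19)^{19} = 524288/1978419655660313589123979.
By linearity: E[X] = Σ_H E[X_H] = 3201186852864000 · p^{19} = 3201186852864000 · 524288/1978419655660313589123979 = 1678343852714360832000/1978419655660313589123979.
Numerically: E[X] ≈ 0.0008483.

E[X] = 3201186852864000 · (2/19)^{19} = 1678343852714360832000/1978419655660313589123979 ≈ 0.0008483.


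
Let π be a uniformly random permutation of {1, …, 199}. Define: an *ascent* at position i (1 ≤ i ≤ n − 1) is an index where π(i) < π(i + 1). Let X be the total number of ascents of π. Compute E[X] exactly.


Write X = Σ X_I over i = 1, …, 198, with X_I the indicator of one ascent.
There are 198 indicators.
For each fixed i, the pair (π(i), π(i+1)) is a uniformly random ordered pair of distinct values from {1, …, 199}; by symmetry P[π(i) < π(i+1)] = 1/2.
By linearity: E[X] = 198 · (1/2) = (199 − 1) · (1/2) = 99 ≈ 99.00000.

E[X] = 99 = 99.00000.


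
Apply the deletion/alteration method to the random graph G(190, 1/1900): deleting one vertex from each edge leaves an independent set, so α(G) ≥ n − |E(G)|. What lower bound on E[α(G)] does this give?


E[|E(G)|] = C(190, 2)·p = 17955 · (1/1900) = 189/20.
E[α(G)] ≥ n − E[|E(G)|] = 190 − 189/20 = 3611/20.
Numerically: ≈ 180.55000.
(This is only a lower bound; the true E[α(G)] may be larger.)

E[α(G)] ≥ 3611/20 ≈ 180.55000.


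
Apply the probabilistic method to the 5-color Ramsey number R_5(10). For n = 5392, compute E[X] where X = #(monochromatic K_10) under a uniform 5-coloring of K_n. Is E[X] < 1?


E[X] = C(5392, 10) · 5^{1 − 45} = 5676873040158402483252283957448 · 5^{−44} = 5676873040158402483252283957448/5684341886080801486968994140625.
As a reduced fraction: E[X] = 5676873040158402483252283957448/5684341886080801486968994140625 ≈ 0.99869.
Is E[X] < 1? YES.
Since E[X] < 1, there exists a 5-coloring of K_{5392} with no monochromatic K_10; hence R_5(10) > 5392.

E[X] = 5676873040158402483252283957448/5684341886080801486968994140625 ≈ 0.99869; E[X] < 1, so R_5(10) > 5392.


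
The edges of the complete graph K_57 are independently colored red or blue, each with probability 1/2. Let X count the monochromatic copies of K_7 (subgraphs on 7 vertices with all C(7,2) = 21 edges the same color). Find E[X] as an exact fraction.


Let X = Σ_S X_S over the C(57, 7) = 264385836 subsets S of size 7, where X_S = 1 if the K_7 on S is monochromatic.
For a fixed S, the K_7 on S has C(7, 2) = 21 edges. P[all 21 edges red] = (1/2)^21, and likewise for blue, so P[monochromatic] = 2·(1/2)^21 = 2^{1 − 21} = 1/1048576.
By linearity: E[X] = C(57, 7) · 2^{1 − 21} = 264385836 · 1/1048576 = 66096459/262144.
Numerically: E[X] ≈ 252.1380.

E[X] = C(57,7)·2^(1−C(7,2)) = 66096459/262144 ≈ 252.1380.


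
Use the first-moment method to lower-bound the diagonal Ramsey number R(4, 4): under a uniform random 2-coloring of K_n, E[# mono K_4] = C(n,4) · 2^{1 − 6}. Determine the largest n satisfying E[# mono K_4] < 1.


We need C(n, 4) · 2^{1 − 6} < 1, i.e. C(n, 4) < 2^{6 − 1} = 32.
Check values of n near the boundary:
  n = 4: C(4, 4) = 1; 1 < 32? YES
  n = 5: C(5, 4) = 5; 5 < 32? YES
  n = 6: C(6, 4) = 15; 15 < 32? YES
  n = 7: C(7, 4) = 35; 35 < 32? NO
The largest n with C(n, 4) < 32 is n = 6 (where E[X] = 15/32 ≈ 0.46875). Hence R(4, 4) > 6, i.e. R(4, 4) ≥ 7.

Largest n = 6; hence R(4, 4) > 6.


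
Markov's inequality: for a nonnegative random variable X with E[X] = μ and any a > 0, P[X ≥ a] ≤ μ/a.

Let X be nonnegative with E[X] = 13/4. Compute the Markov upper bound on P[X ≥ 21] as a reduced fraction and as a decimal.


μ = E[X] = 13/4, a = 21.
Markov: P[X ≥ 21] ≤ μ/a = (13/4)/21 = 13/84.
Numerically: ≈ 0.155.
(Since a = 21 > μ = 3.250, the bound 13/84 is < 1 and informative.)

P[X ≥ 21] ≤ 13/84 ≈ 0.155.


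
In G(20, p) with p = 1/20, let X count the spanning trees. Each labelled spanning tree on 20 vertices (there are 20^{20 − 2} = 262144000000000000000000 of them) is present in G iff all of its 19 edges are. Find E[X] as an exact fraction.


K_20 has 20^{20 − 2} = 262144000000000000000000 labelled spanning trees.
For each such spanning tree H, let X_H = 1 if all 19 edges of H are present in G. Then P[X_H = 1] = p^{19} = (1/20)^{19} = 1/5242880000000000000000000.
By linearity of expectation: E[X] = Σ_H E[X_H] = 262144000000000000000000 · p^{19} = 262144000000000000000000 · 1/5242880000000000000000000 = 1/20.
Numerically: E[X] ≈ 0.05.

E[X] = 262144000000000000000000 · (1/20)^{19} = 1/20 ≈ 0.05.


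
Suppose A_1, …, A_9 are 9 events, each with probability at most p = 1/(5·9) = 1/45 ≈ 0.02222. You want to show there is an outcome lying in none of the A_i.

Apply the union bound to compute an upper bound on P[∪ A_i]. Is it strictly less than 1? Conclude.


Union bound: P[∪_{i=1}^{9} A_i] ≤ Σ_i P[A_i] ≤ 9·p = 9·(1/45) = 1/5.
Numerically: 1/5 ≈ 0.20000.
Is 1/5 < 1? YES.
Since P[∪ A_i] ≤ 1/5 < 1, the complement has P[∩ A_i^c] ≥ 1 − 1/5 = 4/5 > 0, so some outcome avoids every A_i.

9·p = 1/5 ≈ 0.20000; existence CERTIFIED by the union bound.


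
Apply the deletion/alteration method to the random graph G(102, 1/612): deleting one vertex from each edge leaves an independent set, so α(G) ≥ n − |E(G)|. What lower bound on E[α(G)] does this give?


E[|E(G)|] = C(102, 2)·p = 5151 · (1/612) = 101/12.
E[α(G)] ≥ n − E[|E(G)|] = 102 − 101/12 = 1123/12.
Numerically: ≈ 93.58333.
(This is only a lower bound; the true E[α(G)] may be larger.)

E[α(G)] ≥ 1123/12 ≈ 93.58333.


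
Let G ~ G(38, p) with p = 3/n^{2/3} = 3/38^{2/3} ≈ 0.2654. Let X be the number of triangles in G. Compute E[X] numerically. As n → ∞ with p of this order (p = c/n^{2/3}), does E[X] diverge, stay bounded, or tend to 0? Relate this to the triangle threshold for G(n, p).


Number of potential triangles: C(38, 3) = 8436.
Each occurs with probability p³ ≈ (0.2654)³ ≈ 1.869806e-02.
By linearity: E[X] = C(38, 3)·p³ ≈ 8436 · 1.869806e-02 ≈ 157.7368.
Since α = 2/3 < 1, p = c/n^{2/3} ≫ 1/n is above the triangle threshold p ~ 1/n. Asymptotically E[X] ~ (c³/6)·n^{3(1−α)} = (3³/6)·n^{1} → ∞; triangles are abundant w.h.p.

E[X] ≈ 157.7368; in regime p = Θ(1/n^{2/3}) E[X] diverges (above the triangle threshold p ~ 1/n).


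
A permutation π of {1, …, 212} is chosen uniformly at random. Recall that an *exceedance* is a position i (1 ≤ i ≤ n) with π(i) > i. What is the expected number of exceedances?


Write X = Σ_{i=1}^{212} X_i, where X_i = 1_{π(i) > i}.
For each fixed i, π(i) is uniform over {1, …, 212} (marginal of a uniform permutation), so P[π(i) > i] = (n − i)/n. Summing: Σ_{i=1}^{212} (n − i)/n = (0 + 1 + … + 211)/212 = 212(212 − 1)/(2·212) = (212 − 1)/2.
Hence E[X] = Σ_{i=1}^{212} (212 − i)/212 = 211/2 ≈ 105.50000.

E[X] = 211/2 = 105.50000.


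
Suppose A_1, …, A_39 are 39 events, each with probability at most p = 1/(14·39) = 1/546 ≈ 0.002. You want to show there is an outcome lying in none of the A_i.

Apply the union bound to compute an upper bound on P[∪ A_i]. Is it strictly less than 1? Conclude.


Union bound: P[∪_{i=1}^{39} A_i] ≤ Σ_i P[A_i] ≤ 39·p = 39·(1/546) = 1/14.
Numerically: 1/14 ≈ 0.071.
Is 1/14 < 1? YES.
Since P[∪ A_i] ≤ 1/14 < 1, the complement has P[∩ A_i^c] ≥ 1 − 1/14 = 13/14 > 0, so some outcome avoids every A_i.

39·p = 1/14 ≈ 0.071; existence CERTIFIED by the union bound.


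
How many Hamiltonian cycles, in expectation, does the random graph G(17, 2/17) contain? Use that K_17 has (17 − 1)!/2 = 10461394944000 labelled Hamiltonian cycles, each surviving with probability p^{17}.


K_17 has (17 − 1)!/2 = 10461394944000 labelled Hamiltonian cycles.
For each such Hamiltonian cycle H, let X_H = 1 if all 17 edges of H are present in G. Then P[X_H = 1] = p^{17} = (2/17)^{17} = 131072/827240261886336764177.
By linearity: E[X] = Σ_H E[X_H] = 10461394944000 · p^{17} = 10461394944000 · 131072/827240261886336764177 = 1371195958099968000/827240261886336764177.
Numerically: E[X] ≈ 0.00166.

E[X] = 10461394944000 · (2/17)^{17} = 1371195958099968000/827240261886336764177 ≈ 0.00166.


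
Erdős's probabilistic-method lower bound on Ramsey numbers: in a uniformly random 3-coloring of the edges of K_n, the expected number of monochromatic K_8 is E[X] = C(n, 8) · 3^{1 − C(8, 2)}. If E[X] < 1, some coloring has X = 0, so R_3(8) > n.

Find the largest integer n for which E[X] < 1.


We need C(n, 8) · 3^{1 − 28} < 1, i.e. C(n, 8) < 3^{28 − 1} = 7625597484987.
Check values of n near the boundary:
  n = 154: C(154, 8) = 6521818990995; 6521818990995 < 7625597484987? YES
  n = 155: C(155, 8) = 6876747915675; 6876747915675 < 7625597484987? YES
  n = 156: C(156, 8) = 7248464019225; 7248464019225 < 7625597484987? YES
  n = 157: C(157, 8) = 7637643295425; 7637643295425 < 7625597484987? NO
  n = 158: C(158, 8) = 8044984271181; 8044984271181 < 7625597484987? NO
  n = 159: C(159, 8) = 8471208603429; 8471208603429 < 7625597484987? NO
The largest n with C(n, 8) < 7625597484987 is n = 156 (where E[X] = 805384891025/847288609443 ≈ 0.95054). Hence R_3(8) > 156, i.e. R_3(8) ≥ 157.

Largest n = 156; hence R_3(8) > 156.


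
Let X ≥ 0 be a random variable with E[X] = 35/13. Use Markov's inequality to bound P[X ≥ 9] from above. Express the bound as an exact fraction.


μ = E[X] = 35/13, a = 9.
Markov: P[X ≥ 9] ≤ μ/a = (35/13)/9 = 35/117.
Numerically: ≈ 0.299.
(Since a = 9 > μ = 2.692, the bound 35/117 is < 1 and informative.)

P[X ≥ 9] ≤ 35/117 ≈ 0.299.


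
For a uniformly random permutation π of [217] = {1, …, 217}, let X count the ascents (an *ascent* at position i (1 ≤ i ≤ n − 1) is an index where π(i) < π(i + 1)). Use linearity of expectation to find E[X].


Write X = Σ X_I over i = 1, …, 216, with X_I the indicator of one ascent.
There are 216 indicators.
For each fixed i, the pair (π(i), π(i+1)) is a uniformly random ordered pair of distinct values from {1, …, 217}; by symmetry P[π(i) < π(i+1)] = 1/2.
By linearity: E[X] = 216 · (1/2) = (217 − 1) · (1/2) = 108 ≈ 108.0000.

E[X] = 108 = 108.0000.


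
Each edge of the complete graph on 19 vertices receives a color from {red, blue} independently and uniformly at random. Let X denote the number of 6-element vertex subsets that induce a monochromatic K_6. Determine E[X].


Let X = Σ_S X_S over the C(19, 6) = 27132 subsets S of size 6, where X_S = 1 if the K_6 on S is monochromatic.
For a fixed S, the K_6 on S has C(6, 2) = 15 edges. P[all 15 edges red] = (1/2)^15, and likewise for blue, so P[monochromatic] = 2·(1/2)^15 = 2^{1 − 15} = 1/16384.
By linearity: E[X] = C(19, 6) · 2^{1 − 15} = 27132 · 1/16384 = 6783/4096.
Numerically: E[X] ≈ 1.656.

E[X] = C(19,6)·2^(1−C(6,2)) = 6783/4096 ≈ 1.656.


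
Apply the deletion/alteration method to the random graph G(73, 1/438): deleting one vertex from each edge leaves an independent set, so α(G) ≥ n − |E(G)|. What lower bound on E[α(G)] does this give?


E[|E(G)|] = C(73, 2)·p = 2628 · (1/438) = 6.
E[α(G)] ≥ n − E[|E(G)|] = 73 − 6 = 67.
Numerically: ≈ 67.000000.
(This is only a lower bound; the true E[α(G)] may be larger.)

E[α(G)] ≥ 67 ≈ 67.000000.


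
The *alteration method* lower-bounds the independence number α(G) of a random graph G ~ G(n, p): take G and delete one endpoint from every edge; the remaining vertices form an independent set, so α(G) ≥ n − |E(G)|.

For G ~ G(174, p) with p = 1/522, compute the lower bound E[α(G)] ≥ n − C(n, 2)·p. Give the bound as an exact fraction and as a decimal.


E[|E(G)|] = C(174, 2)·p = 15051 · (1/522) = 173/6.
E[α(G)] ≥ n − E[|E(G)|] = 174 − 173/6 = 871/6.
Numerically: ≈ 145.167.
(This is only a lower bound; the true E[α(G)] may be larger.)

E[α(G)] ≥ 871/6 ≈ 145.167.


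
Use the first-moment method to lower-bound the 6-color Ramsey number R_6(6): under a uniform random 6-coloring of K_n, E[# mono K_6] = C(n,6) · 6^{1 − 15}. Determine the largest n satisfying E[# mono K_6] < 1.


We need C(n, 6) · 6^{1 − 15} < 1, i.e. C(n, 6) < 6^{15 − 1} = 78364164096.
Check values of n near the boundary:
  n = 193: C(193, 6) = 66364016544; 66364016544 < 78364164096? YES
  n = 194: C(194, 6) = 68482017072; 68482017072 < 78364164096? YES
  n = 195: C(195, 6) = 70656049360; 70656049360 < 78364164096? YES
  n = 196: C(196, 6) = 72887293024; 72887293024 < 78364164096? YES
  n = 197: C(197, 6) = 75176946208; 75176946208 < 78364164096? YES
  n = 198: C(198, 6) = 77526225777; 77526225777 < 78364164096? YES
  n = 199: C(199, 6) = 79936367511; 79936367511 < 78364164096? NO
The largest n with C(n, 6) < 78364164096 is n = 198 (where E[X] = 25842075259/26121388032 ≈ 0.9893071). Hence R_6(6) > 198, i.e. R_6(6) ≥ 199.

Largest n = 198; hence R_6(6) > 198.


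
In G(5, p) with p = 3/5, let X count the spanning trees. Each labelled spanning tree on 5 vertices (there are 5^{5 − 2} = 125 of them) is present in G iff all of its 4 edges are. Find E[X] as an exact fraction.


K_5 has 5^{5 − 2} = 125 labelled spanning trees.
For each such spanning tree H, let X_H = 1 if all 4 edges of H are present in G. Then P[X_H = 1] = p^{4} = (3/5)^{4} = 81/625.
Summing the indicators: E[X] = Σ_H E[X_H] = 125 · p^{4} = 125 · 81/625 = 81/5.
Numerically: E[X] ≈ 16.2.

E[X] = 125 · (3/5)^{4} = 81/5 ≈ 16.2.


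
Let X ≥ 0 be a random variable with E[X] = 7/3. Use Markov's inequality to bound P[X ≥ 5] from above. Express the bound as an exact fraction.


μ = E[X] = 7/3, a = 5.
Markov: P[X ≥ 5] ≤ μ/a = (7/3)/5 = 7/15.
Numerically: ≈ 0.4667.
(Since a = 5 > μ = 2.3333, the bound 7/15 is < 1 and informative.)

P[X ≥ 5] ≤ 7/15 ≈ 0.4667.


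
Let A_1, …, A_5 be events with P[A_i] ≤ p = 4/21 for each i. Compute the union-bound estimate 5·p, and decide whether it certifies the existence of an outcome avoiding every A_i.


Union bound: P[∪_{i=1}^{5} A_i] ≤ Σ_i P[A_i] ≤ 5·p = 5·(4/21) = 20/21.
Numerically: 20/21 ≈ 0.952.
Is 20/21 < 1? YES.
Since P[∪ A_i] ≤ 20/21 < 1, the complement has P[∩ A_i^c] ≥ 1 − 20/21 = 1/21 > 0, so some outcome avoids every A_i.

5·p = 20/21 ≈ 0.952; existence CERTIFIED by the union bound.


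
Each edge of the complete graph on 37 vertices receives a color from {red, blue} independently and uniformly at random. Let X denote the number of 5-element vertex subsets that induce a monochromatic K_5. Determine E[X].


Let X = Σ_S X_S over the C(37, 5) = 435897 subsets S of size 5, where X_S = 1 if the K_5 on S is monochromatic.
For a fixed S, the K_5 on S has C(5, 2) = 10 edges. P[all 10 edges red] = (1/2)^10, and likewise for blue, so P[monochromatic] = 2·(1/2)^10 = 2^{1 − 10} = 1/512.
By linearity: E[X] = C(37, 5) · 2^{1 − 10} = 435897 · 1/512 = 435897/512.
Numerically: E[X] ≈ 851.361328.

E[X] = C(37,5)·2^(1−C(5,2)) = 435897/512 ≈ 851.361328.


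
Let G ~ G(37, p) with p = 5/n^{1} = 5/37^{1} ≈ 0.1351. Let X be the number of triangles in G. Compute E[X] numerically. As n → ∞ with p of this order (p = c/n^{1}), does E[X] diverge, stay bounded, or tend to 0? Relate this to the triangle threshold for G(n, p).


Number of potential triangles: C(37, 3) = 7770.
Each occurs with probability p³ ≈ (0.1351)³ ≈ 2.467771e-03.
By linearity: E[X] = C(37, 3)·p³ ≈ 7770 · 2.467771e-03 ≈ 19.1746.
Here α = 1, so p = 5/n is exactly at the triangle threshold p ~ 1/n. Asymptotically E[X] → c³/6 = 5³/6 = 125/6 ≈ 20.8333, a bounded constant. In this regime the triangle count is asymptotically Poisson(c³/6).

E[X] ≈ 19.1746; in regime p = Θ(1/n^{1}) E[X] stays bounded (at the triangle threshold p ~ 1/n).


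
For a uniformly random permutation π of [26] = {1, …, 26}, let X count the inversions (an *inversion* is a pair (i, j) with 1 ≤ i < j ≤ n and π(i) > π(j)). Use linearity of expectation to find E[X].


Write X = Σ X_I over the C(26, 2) = 325 pairs i < j, with X_I the indicator of one inversion.
There are 325 indicators.
For each fixed pair i < j, the values π(i) and π(j) are two distinct elements of {1, …, 26} in uniformly random order; by symmetry P[π(i) > π(j)] = 1/2.
By linearity: E[X] = 325 · (1/2) = C(26, 2) · (1/2) = 325/2 = 325/2 ≈ 162.500000.

E[X] = 325/2 = 162.500000.


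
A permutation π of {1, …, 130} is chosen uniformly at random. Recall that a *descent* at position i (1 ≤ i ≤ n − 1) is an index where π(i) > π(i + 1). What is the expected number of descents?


Write X = Σ X_I over i = 1, …, 129, with X_I the indicator of one descent.
There are 129 indicators.
For each fixed i, the pair (π(i), π(i+1)) is a uniformly random ordered pair of distinct values from {1, …, 130}; by symmetry P[π(i) > π(i+1)] = 1/2.
By linearity: E[X] = 129 · (1/2) = (130 − 1) · (1/2) = 129/2 ≈ 64.500.

E[X] = 129/2 = 64.500.


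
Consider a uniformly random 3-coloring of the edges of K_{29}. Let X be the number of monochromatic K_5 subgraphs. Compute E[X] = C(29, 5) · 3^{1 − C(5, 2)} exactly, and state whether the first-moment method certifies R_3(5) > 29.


E[X] = C(29, 5) · 3^{1 − 10} = 118755 · 3^{−9} = 118755/19683.
As a reduced fraction: E[X] = 13195/2187 ≈ 6.0333791.
Is E[X] < 1? NO.
Since E[X] ≥ 1, the first-moment bound is inconclusive at n = 29; it does NOT by itself certify R_3(5) > 29.

E[X] = 13195/2187 ≈ 6.0333791; E[X] ≥ 1; first-moment method inconclusive here.


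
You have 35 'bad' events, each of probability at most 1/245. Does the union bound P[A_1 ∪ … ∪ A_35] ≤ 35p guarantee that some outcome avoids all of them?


Union bound: P[∪_{i=1}^{35} A_i] ≤ Σ_i P[A_i] ≤ 35·p = 35·(1/245) = 1/7.
Numerically: 1/7 ≈ 0.1428571.
Is 1/7 < 1? YES.
Since P[∪ A_i] ≤ 1/7 < 1, the complement has P[∩ A_i^c] ≥ 1 − 1/7 = 6/7 > 0, so some outcome avoids every A_i.

35·p = 1/7 ≈ 0.1428571; existence CERTIFIED by the union bound.


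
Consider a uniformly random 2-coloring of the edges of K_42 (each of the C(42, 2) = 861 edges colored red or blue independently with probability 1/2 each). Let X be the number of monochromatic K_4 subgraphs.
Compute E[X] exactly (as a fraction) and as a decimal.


Let X = Σ_S X_S over the C(42, 4) = 111930 subsets S of size 4, where X_S = 1 if the K_4 on S is monochromatic.
For a fixed S, the K_4 on S has C(4, 2) = 6 edges. P[all 6 edges red] = (1/2)^6, and likewise for blue, so P[monochromatic] = 2·(1/2)^6 = 2^{1 − 6} = 1/32.
By linearity of expectation: E[X] = C(42, 4) · 2^{1 − 6} = 111930 · 1/32 = 55965/16.
Numerically: E[X] ≈ 3497.812.

E[X] = C(42,4)·2^(1−C(4,2)) = 55965/16 ≈ 3497.812.


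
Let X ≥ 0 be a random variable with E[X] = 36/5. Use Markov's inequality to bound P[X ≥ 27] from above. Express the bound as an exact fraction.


μ = E[X] = 36/5, a = 27.
Markov: P[X ≥ 27] ≤ μ/a = (36/5)/27 = 4/15.
Numerically: ≈ 0.267.
(Since a = 27 > μ = 7.200, the bound 4/15 is < 1 and informative.)

P[X ≥ 27] ≤ 4/15 ≈ 0.267.


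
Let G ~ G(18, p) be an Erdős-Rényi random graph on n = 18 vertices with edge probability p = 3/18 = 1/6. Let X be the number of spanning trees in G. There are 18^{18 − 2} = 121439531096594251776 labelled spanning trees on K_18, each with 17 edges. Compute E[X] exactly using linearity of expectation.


K_18 has 18^{18 − 2} = 121439531096594251776 labelled spanning trees.
For each such spanning tree H, let X_H = 1 if all 17 edges of H are present in G. Then P[X_H = 1] = p^{17} = (1/6)^{17} = 1/16926659444736.
Summing the indicators: E[X] = Σ_H E[X_H] = 121439531096594251776 · p^{17} = 121439531096594251776 · 1/16926659444736 = 14348907/2.
Numerically: E[X] ≈ 7.17445e+06.

E[X] = 121439531096594251776 · (1/6)^{17} = 14348907/2 ≈ 7.17445e+06.


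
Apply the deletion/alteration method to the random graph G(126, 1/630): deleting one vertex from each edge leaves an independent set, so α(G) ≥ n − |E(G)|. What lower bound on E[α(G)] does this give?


E[|E(G)|] = C(126, 2)·p = 7875 · (1/630) = 25/2.
E[α(G)] ≥ n − E[|E(G)|] = 126 − 25/2 = 227/2.
Numerically: ≈ 113.500.
(This is only a lower bound; the true E[α(G)] may be larger.)

E[α(G)] ≥ 227/2 ≈ 113.500.


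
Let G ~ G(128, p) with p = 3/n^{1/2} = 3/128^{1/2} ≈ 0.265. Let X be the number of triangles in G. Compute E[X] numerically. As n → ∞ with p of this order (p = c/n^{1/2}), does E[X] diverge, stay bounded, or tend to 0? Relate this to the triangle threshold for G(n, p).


Number of potential triangles: C(128, 3) = 341376.
Each occurs with probability p³ ≈ (0.265)³ ≈ 1.86444e-02.
By linearity: E[X] = C(128, 3)·p³ ≈ 341376 · 1.86444e-02 ≈ 6364.757.
Since α = 1/2 < 1, p = c/n^{1/2} ≫ 1/n is above the triangle threshold p ~ 1/n. Asymptotically E[X] ~ (c³/6)·n^{3(1−α)} = (3³/6)·n^{1.5} → ∞; triangles are abundant w.h.p.

E[X] ≈ 6364.757; in regime p = Θ(1/n^{1/2}) E[X] diverges (above the triangle threshold p ~ 1/n).


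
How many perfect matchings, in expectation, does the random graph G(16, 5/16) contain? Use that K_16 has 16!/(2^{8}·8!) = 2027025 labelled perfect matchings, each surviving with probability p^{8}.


K_16 has 16!/(2^{8}·8!) = 2027025 labelled perfect matchings.
For each such perfect matching H, let X_H = 1 if all 8 edges of H are present in G. Then P[X_H = 1] = p^{8} = (5/16)^{8} = 390625/4294967296.
By linearity: E[X] = Σ_H E[X_H] = 2027025 · p^{8} = 2027025 · 390625/4294967296 = 791806640625/4294967296.
Numerically: E[X] ≈ 184.357.

E[X] = 2027025 · (5/16)^{8} = 791806640625/4294967296 ≈ 184.357.


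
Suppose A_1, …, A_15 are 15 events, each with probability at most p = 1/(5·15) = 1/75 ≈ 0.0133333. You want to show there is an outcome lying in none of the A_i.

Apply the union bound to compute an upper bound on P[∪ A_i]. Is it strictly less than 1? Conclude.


Union bound: P[∪_{i=1}^{15} A_i] ≤ Σ_i P[A_i] ≤ 15·p = 15·(1/75) = 1/5.
Numerically: 1/5 ≈ 0.2000000.
Is 1/5 < 1? YES.
Since P[∪ A_i] ≤ 1/5 < 1, the complement has P[∩ A_i^c] ≥ 1 − 1/5 = 4/5 > 0, so some outcome avoids every A_i.

15·p = 1/5 ≈ 0.2000000; existence CERTIFIED by the union bound.


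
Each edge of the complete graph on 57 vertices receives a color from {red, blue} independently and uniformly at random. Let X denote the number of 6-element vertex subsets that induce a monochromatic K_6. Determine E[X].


Let X = Σ_S X_S over the C(57, 6) = 36288252 subsets S of size 6, where X_S = 1 if the K_6 on S is monochromatic.
For a fixed S, the K_6 on S has C(6, 2) = 15 edges. P[all 15 edges red] = (1/2)^15, and likewise for blue, so P[monochromatic] = 2·(1/2)^15 = 2^{1 − 15} = 1/16384.
By linearity: E[X] = C(57, 6) · 2^{1 − 15} = 36288252 · 1/16384 = 9072063/4096.
Numerically: E[X] ≈ 2214.8591.

E[X] = C(57,6)·2^(1−C(6,2)) = 9072063/4096 ≈ 2214.8591.


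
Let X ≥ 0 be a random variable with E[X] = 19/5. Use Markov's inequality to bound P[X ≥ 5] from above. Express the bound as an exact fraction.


μ = E[X] = 19/5, a = 5.
Markov: P[X ≥ 5] ≤ μ/a = (19/5)/5 = 19/25.
Numerically: ≈ 0.760.
(Since a = 5 > μ = 3.800, the bound 19/25 is < 1 and informative.)

P[X ≥ 5] ≤ 19/25 ≈ 0.760.


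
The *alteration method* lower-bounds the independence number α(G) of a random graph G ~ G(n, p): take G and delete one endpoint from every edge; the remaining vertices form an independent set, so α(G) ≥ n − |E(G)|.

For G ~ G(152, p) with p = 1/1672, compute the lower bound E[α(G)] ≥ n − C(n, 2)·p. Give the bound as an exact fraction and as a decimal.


E[|E(G)|] = C(152, 2)·p = 11476 · (1/1672) = 151/22.
E[α(G)] ≥ n − E[|E(G)|] = 152 − 151/22 = 3193/22.
Numerically: ≈ 145.1364.
(This is only a lower bound; the true E[α(G)] may be larger.)

E[α(G)] ≥ 3193/22 ≈ 145.1364.


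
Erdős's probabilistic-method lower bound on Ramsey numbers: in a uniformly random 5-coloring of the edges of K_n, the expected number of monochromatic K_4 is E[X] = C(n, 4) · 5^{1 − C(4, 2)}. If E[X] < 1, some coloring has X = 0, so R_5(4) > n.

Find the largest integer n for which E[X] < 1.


We need C(n, 4) · 5^{1 − 6} < 1, i.e. C(n, 4) < 5^{6 − 1} = 3125.
Check values of n near the boundary:
  n = 16: C(16, 4) = 1820; 1820 < 3125? YES
  n = 17: C(17, 4) = 2380; 2380 < 3125? YES
  n = 18: C(18, 4) = 3060; 3060 < 3125? YES
  n = 19: C(19, 4) = 3876; 3876 < 3125? NO
The largest n with C(n, 4) < 3125 is n = 18 (where E[X] = 612/625 ≈ 0.9792000). Hence R_5(4) > 18, i.e. R_5(4) ≥ 19.

Largest n = 18; hence R_5(4) > 18.


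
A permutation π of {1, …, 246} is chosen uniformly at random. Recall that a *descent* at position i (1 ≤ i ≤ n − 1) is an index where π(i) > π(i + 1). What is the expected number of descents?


Write X = Σ X_I over i = 1, …, 245, with X_I the indicator of one descent.
There are 245 indicators.
For each fixed i, the pair (π(i), π(i+1)) is a uniformly random ordered pair of distinct values from {1, …, 246}; by symmetry P[π(i) > π(i+1)] = 1/2.
By linearity: E[X] = 245 · (1/2) = (246 − 1) · (1/2) = 245/2 ≈ 122.500000.

E[X] = 245/2 = 122.500000.


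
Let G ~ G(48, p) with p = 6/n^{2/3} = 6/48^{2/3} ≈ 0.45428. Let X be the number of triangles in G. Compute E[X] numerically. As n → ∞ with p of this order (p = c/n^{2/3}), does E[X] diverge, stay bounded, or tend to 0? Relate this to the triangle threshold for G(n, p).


Number of potential triangles: C(48, 3) = 17296.
Each occurs with probability p³ ≈ (0.45428)³ ≈ 9.3750000e-02.
By linearity: E[X] = C(48, 3)·p³ ≈ 17296 · 9.3750000e-02 ≈ 1621.50000.
Since α = 2/3 < 1, p = c/n^{2/3} ≫ 1/n is above the triangle threshold p ~ 1/n. Asymptotically E[X] ~ (c³/6)·n^{3(1−α)} = (6³/6)·n^{1} → ∞; triangles are abundant w.h.p.

E[X] ≈ 1621.50000; in regime p = Θ(1/n^{2/3}) E[X] diverges (above the triangle threshold p ~ 1/n).


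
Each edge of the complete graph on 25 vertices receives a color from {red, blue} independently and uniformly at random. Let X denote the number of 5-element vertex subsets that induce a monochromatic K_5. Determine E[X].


Let X = Σ_S X_S over the C(25, 5) = 53130 subsets S of size 5, where X_S = 1 if the K_5 on S is monochromatic.
For a fixed S, the K_5 on S has C(5, 2) = 10 edges. P[all 10 edges red] = (1/2)^10, and likewise for blue, so P[monochromatic] = 2·(1/2)^10 = 2^{1 − 10} = 1/512.
By linearity: E[X] = C(25, 5) · 2^{1 − 10} = 53130 · 1/512 = 26565/256.
Numerically: E[X] ≈ 103.769531.

E[X] = C(25,5)·2^(1−C(5,2)) = 26565/256 ≈ 103.769531.


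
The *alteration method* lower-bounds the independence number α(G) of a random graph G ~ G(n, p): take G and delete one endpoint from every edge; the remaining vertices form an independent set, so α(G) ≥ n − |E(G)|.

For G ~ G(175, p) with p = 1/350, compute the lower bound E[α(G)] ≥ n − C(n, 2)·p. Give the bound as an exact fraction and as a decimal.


E[|E(G)|] = C(175, 2)·p = 15225 · (1/350) = 87/2.
E[α(G)] ≥ n − E[|E(G)|] = 175 − 87/2 = 263/2.
Numerically: ≈ 131.500000.
(This is only a lower bound; the true E[α(G)] may be larger.)

E[α(G)] ≥ 263/2 ≈ 131.500000.


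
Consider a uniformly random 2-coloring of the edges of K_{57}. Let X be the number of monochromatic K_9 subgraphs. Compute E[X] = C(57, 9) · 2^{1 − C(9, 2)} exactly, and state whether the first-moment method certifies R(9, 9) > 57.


E[X] = C(57, 9) · 2^{1 − 36} = 8996462475 · 2^{−35} = 8996462475/34359738368.
As a reduced fraction: E[X] = 8996462475/34359738368 ≈ 0.262.
Is E[X] < 1? YES.
Since E[X] < 1, there exists a 2-coloring of K_{57} with no monochromatic K_9; hence R(9, 9) > 57.

E[X] = 8996462475/34359738368 ≈ 0.262; E[X] < 1, so R(9, 9) > 57.


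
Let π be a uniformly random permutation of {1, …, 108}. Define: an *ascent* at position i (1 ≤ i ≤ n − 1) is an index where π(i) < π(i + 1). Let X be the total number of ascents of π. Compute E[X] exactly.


Write X = Σ X_I over i = 1, …, 107, with X_I the indicator of one ascent.
There are 107 indicators.
For each fixed i, the pair (π(i), π(i+1)) is a uniformly random ordered pair of distinct values from {1, …, 108}; by symmetry P[π(i) < π(i+1)] = 1/2.
By linearity: E[X] = 107 · (1/2) = (108 − 1) · (1/2) = 107/2 ≈ 53.500000.

E[X] = 107/2 = 53.500000.


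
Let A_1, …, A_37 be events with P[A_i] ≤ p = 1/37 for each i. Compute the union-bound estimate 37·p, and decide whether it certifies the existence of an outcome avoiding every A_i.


Union bound: P[∪_{i=1}^{37} A_i] ≤ Σ_i P[A_i] ≤ 37·p = 37·(1/37) = 1.
Numerically: 1 ≈ 1.0000.
Is 1 < 1? NO.
Since the bound 1 is ≥ 1, the union bound is uninformative here; it does NOT by itself certify existence.

37·p = 1 ≈ 1.0000; existence NOT certified by the union bound.


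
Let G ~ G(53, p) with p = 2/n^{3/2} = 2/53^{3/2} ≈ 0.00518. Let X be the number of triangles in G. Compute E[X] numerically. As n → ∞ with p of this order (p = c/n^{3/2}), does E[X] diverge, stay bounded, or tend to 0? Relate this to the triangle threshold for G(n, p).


Number of potential triangles: C(53, 3) = 23426.
Each occurs with probability p³ ≈ (0.00518)³ ≈ 1.39267e-07.
By linearity: E[X] = C(53, 3)·p³ ≈ 23426 · 1.39267e-07 ≈ 0.003.
Since α = 3/2 > 1, p = c/n^{3/2} = o(1/n) is below the triangle threshold p ~ 1/n. Asymptotically E[X] ~ (c³/6)·n^{3(1−α)} = (2³/6)·n^{-1.5} → 0, so by Markov's inequality G has no triangles w.h.p.

E[X] ≈ 0.003; in regime p = Θ(1/n^{3/2}) E[X] tends to 0 (below the triangle threshold p ~ 1/n).


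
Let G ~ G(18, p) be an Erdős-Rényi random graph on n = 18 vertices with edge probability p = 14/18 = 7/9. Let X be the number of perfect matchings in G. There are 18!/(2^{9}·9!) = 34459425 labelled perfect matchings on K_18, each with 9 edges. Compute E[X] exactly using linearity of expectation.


K_18 has 18!/(2^{9}·9!) = 34459425 labelled perfect matchings.
For each such perfect matching H, let X_H = 1 if all 9 edges of H are present in G. Then P[X_H = 1] = p^{9} = (7/9)^{9} = 40353607/387420489.
Summing the indicators: E[X] = Σ_H E[X_H] = 34459425 · p^{9} = 34459425 · 40353607/387420489 = 17167433257975/4782969.
Numerically: E[X] ≈ 3.58928e+06.

E[X] = 34459425 · (7/9)^{9} = 17167433257975/4782969 ≈ 3.58928e+06.


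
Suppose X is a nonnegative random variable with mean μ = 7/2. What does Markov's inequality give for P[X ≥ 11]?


μ = E[X] = 7/2, a = 11.
Markov: P[X ≥ 11] ≤ μ/a = (7/2)/11 = 7/22.
Numerically: ≈ 0.31818.
(Since a = 11 > μ = 3.50000, the bound 7/22 is < 1 and informative.)

P[X ≥ 11] ≤ 7/22 ≈ 0.31818.


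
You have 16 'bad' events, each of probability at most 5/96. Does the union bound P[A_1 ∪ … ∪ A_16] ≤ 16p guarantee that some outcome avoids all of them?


Union bound: P[∪_{i=1}^{16} A_i] ≤ Σ_i P[A_i] ≤ 16·p = 16·(5/96) = 5/6.
Numerically: 5/6 ≈ 0.83333.
Is 5/6 < 1? YES.
Since P[∪ A_i] ≤ 5/6 < 1, the complement has P[∩ A_i^c] ≥ 1 − 5/6 = 1/6 > 0, so some outcome avoids every A_i.

16·p = 5/6 ≈ 0.83333; existence CERTIFIED by the union bound.


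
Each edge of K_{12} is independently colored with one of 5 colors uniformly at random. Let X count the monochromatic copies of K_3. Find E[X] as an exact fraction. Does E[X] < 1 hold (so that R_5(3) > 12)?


E[X] = C(12, 3) · 5^{1 − 3} = 220 · 5^{−2} = 220/25.
As a reduced fraction: E[X] = 44/5 ≈ 8.800000.
Is E[X] < 1? NO.
Since E[X] ≥ 1, the first-moment bound is inconclusive at n = 12; it does NOT by itself certify R_5(3) > 12.

E[X] = 44/5 ≈ 8.800000; E[X] ≥ 1; first-moment method inconclusive here.


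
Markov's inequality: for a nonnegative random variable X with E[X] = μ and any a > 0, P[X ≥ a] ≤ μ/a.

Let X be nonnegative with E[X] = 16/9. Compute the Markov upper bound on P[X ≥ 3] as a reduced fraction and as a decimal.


μ = E[X] = 16/9, a = 3.
Markov: P[X ≥ 3] ≤ μ/a = (16/9)/3 = 16/27.
Numerically: ≈ 0.5926.
(Since a = 3 > μ = 1.7778, the bound 16/27 is < 1 and informative.)

P[X ≥ 3] ≤ 16/27 ≈ 0.5926.
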